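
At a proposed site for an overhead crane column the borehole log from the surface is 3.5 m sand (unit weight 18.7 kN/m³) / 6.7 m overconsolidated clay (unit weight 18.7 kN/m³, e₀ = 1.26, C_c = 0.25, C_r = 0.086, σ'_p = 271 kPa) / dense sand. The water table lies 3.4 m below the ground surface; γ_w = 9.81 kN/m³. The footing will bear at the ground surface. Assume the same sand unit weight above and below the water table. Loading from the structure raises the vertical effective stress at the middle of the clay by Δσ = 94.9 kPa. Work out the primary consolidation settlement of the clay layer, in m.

S_c ≈ 0.0771 m

Mid-depth of clay below the ground surface: z = 3.5 + 6.7/2 = 6.85 m.
Total vertical stress at mid-clay: σ_v = 18.7×3.5 + 18.7×3.35 = 128.09 kPa.
Pore pressure: u = 9.81×(6.85 − 3.4) = 33.845 kPa.
Initial effective stress: σ'_0 = σ_v − u = 128.09 − 33.845 = 94.245 kPa.
Final effective stress: σ'_f = 94.245 + 94.9 = 189.15 kPa.
σ'_f = 189.15 ≤ σ'_p = 271 kPa, so the clay remains overconsolidated and only the recompression index applies:
S_c = C_r·H/(1+e₀)·log₁₀(σ'_f/σ'_0) = 0.086×6.7/2.26×log₁₀(189.15/94.245)
    = 0.25496 × 0.30255 = 0.07714 m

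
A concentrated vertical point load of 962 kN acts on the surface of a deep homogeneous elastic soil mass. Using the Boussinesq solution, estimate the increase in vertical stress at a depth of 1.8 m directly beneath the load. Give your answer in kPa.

Δσ_z ≈ 142 kPa

Boussinesq vertical stress below a point load on an elastic half-space:
Δσ_z = 3P/(2πz²) · [1 + (r/z)²]^(−5/2)
r/z = 0/1.8 = 0; [1+(r/z)²]^(−5/2) = 1.
Δσ_z = 3×962/(2π×1.8²) × 1 = 141.77 × 1 = 141.8 kPa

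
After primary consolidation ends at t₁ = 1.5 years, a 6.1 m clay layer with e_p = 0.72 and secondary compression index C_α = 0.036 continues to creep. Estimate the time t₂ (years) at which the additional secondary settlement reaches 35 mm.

t₂ ≈ 2.82 years

S_s = C_α·H/(1+e_p)·log₁₀(t₂/t₁) ⇒ log₁₀(t₂/t₁) = S_s·(1+e_p)/(C_α·H).
log₁₀(t₂/t₁) = 0.035 × (1+0.72) / (0.036×6.1) = 0.2741
t₂ = t₁ × 10^0.2741 = 1.5 × 1.88 = 2.82 years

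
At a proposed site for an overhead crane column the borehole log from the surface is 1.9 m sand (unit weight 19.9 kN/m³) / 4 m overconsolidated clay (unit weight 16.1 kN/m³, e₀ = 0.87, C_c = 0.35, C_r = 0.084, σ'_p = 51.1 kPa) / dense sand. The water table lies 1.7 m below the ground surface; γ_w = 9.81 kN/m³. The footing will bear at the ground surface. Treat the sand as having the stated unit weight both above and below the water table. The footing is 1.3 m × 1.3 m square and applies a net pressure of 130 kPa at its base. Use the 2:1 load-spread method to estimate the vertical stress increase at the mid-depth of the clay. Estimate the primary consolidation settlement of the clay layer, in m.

S_c ≈ 0.0372 m

Mid-depth of clay below the ground surface: z = 1.9 + 4/2 = 3.9 m.
Total vertical stress at mid-clay: σ_v = 19.9×1.9 + 16.1×2 = 70.01 kPa.
Pore pressure: u = 9.81×(3.9 − 1.7) = 21.582 kPa.
Initial effective stress: σ'_0 = σ_v − u = 70.01 − 21.582 = 48.428 kPa.
Stress increase at mid-clay by the 2:1 spreading method:
Δσ = qBL/((B+z)(L+z)) = 130×1.3×1.3/((1.3+3.9)(1.3+3.9)) = 8.125 kPa
Final effective stress: σ'_f = 48.428 + 8.125 = 56.553 kPa.
σ'_f = 56.553 > σ'_p = 51.1 kPa, so the stress path crosses the preconsolidation pressure — recompression up to σ'_p, then virgin compression beyond:
S_c = H/(1+e₀)·[C_r·log₁₀(σ'_p/σ'_0) + C_c·log₁₀(σ'_f/σ'_p)]
    = 4/1.87 × [0.084×log₁₀(51.1/48.428) + 0.35×log₁₀(56.553/51.1)]
    = 2.139 × [0.0019592 + 0.015412] = 0.03716 m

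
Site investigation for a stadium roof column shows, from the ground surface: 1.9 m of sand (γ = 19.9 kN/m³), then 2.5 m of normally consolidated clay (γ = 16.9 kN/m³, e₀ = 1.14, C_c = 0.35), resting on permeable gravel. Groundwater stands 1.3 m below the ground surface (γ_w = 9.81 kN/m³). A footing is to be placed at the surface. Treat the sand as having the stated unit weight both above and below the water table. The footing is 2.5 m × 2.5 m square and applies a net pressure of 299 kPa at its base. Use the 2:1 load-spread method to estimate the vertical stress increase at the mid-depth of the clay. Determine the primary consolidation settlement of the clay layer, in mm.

S_c ≈ 158 mm

Mid-depth of clay below the ground surface: z = 1.9 + 2.5/2 = 3.15 m.
Total vertical stress at mid-clay: σ_v = 19.9×1.9 + 16.9×1.25 = 58.935 kPa.
Pore pressure: u = 9.81×(3.15 − 1.3) = 18.149 kPa.
Initial effective stress: σ'_0 = σ_v − u = 58.935 − 18.149 = 40.786 kPa.
Stress increase at mid-clay by the 2:1 spreading method:
Δσ = qBL/((B+z)(L+z)) = 299×2.5×2.5/((2.5+3.15)(2.5+3.15)) = 58.54 kPa
Final effective stress: σ'_f = σ'_0 + Δσ = 40.786 + 58.54 = 99.326 kPa.
Normally consolidated clay, so the full stress increment lies on the virgin compression line:
S_c = C_c·H/(1+e₀)·log₁₀(σ'_f/σ'_0) = 0.35×2.5/(1+1.14)×log₁₀(99.326/40.786)
    = 0.40888 × 0.38655 = 0.1581 m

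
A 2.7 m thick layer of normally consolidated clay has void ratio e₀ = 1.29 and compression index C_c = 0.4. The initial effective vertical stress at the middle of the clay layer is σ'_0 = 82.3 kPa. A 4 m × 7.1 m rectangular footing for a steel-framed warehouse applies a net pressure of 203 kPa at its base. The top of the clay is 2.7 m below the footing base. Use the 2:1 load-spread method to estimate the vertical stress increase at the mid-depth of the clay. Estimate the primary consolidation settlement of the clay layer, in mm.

Mid-depth of clay below the footing base: z = 2.7 + 2.7/2 = 4.05 m.
Stress increase at mid-clay by the 2:1 spreading method:
Δσ = qBL/((B+z)(L+z)) = 203×4×7.1/((4+4.05)(7.1+4.05)) = 64.231 kPa
Final effective stress: σ'_f = σ'_0 + Δσ = 82.3 + 64.231 = 146.53 kPa.
Normally consolidated clay, so the full stress increment lies on the virgin compression line:
S_c = C_c·H/(1+e₀)·log₁₀(σ'_f/σ'_0) = 0.4×2.7/(1+1.29)×log₁₀(146.53/82.3)
    = 0.47162 × 0.25053 = 0.1182 m

S_c ≈ 118 mm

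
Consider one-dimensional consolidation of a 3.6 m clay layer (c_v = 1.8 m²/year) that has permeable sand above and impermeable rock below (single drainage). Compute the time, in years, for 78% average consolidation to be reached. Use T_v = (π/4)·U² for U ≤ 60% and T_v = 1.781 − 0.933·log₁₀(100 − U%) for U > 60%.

Drainage path length: H_d = H = 3.6 m (single drainage).
U > 60%: T_v = 1.781 − 0.933·log₁₀(100 − 78) = 0.52852.
t = T_v·H_d²/c_v = 0.52852×3.6²/1.8 = 3.805 years.

t ≈ 3.81 years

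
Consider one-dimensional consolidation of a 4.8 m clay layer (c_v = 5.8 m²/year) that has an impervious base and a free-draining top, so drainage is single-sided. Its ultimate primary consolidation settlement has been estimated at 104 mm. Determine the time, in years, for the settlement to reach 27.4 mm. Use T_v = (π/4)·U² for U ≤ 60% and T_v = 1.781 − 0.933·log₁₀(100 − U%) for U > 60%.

Drainage path length: H_d = H = 4.8 m (single drainage).
U = S(t)/S_ult = 27.4/104 = 0.2635.
U ≤ 60%: T_v = (π/4)·U² = (π/4)×0.26346² = 0.054516.
t = T_v·H_d²/c_v = 0.054516×4.8²/5.8 = 0.2166 years.

t ≈ 0.217 years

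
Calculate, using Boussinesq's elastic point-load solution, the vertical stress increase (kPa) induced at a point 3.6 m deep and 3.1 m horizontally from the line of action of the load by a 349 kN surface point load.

Boussinesq vertical stress below a point load on an elastic half-space:
Δσ_z = 3P/(2πz²) · [1 + (r/z)²]^(−5/2)
r/z = 3.1/3.6 = 0.86111; [1+(r/z)²]^(−5/2) = 0.24985.
Δσ_z = 3×349/(2π×3.6²) × 0.24985 = 12.858 × 0.24985 = 3.213 kPa

Δσ_z ≈ 3.21 kPa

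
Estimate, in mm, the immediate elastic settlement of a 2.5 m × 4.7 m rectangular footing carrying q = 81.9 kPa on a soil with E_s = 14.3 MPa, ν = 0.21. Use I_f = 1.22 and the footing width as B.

Immediate (elastic) settlement: S_e = q·B·(1−ν²)/E_s · I_f.
E_s = 14.3 MPa = 14300 kPa.
S_e = 81.9 × 2.5 × (1 − 0.21²) / 14300 × 1.22
    = 81.9 × 2.5 × 0.9559 / 14300 × 1.22
    = 0.0167 m = 16.7 mm

S_e ≈ 16.7 mm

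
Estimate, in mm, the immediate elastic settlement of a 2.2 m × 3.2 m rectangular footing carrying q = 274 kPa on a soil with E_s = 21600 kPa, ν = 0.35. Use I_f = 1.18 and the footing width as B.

S_e ≈ 28.9 mm

Immediate (elastic) settlement: S_e = q·B·(1−ν²)/E_s · I_f.
S_e = 274 × 2.2 × (1 − 0.35²) / 21600 × 1.18
    = 274 × 2.2 × 0.8775 / 21600 × 1.18
    = 0.0289 m = 28.9 mm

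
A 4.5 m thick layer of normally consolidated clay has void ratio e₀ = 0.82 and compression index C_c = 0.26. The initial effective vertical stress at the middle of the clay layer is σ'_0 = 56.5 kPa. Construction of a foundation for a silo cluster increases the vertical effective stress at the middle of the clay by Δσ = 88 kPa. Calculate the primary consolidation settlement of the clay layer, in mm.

S_c ≈ 262 mm

Final effective stress: σ'_f = σ'_0 + Δσ = 56.5 + 88 = 144.5 kPa.
Normally consolidated clay, so the full stress increment lies on the virgin compression line:
S_c = C_c·H/(1+e₀)·log₁₀(σ'_f/σ'_0) = 0.26×4.5/(1+0.82)×log₁₀(144.5/56.5)
    = 0.64286 × 0.40782 = 0.2622 m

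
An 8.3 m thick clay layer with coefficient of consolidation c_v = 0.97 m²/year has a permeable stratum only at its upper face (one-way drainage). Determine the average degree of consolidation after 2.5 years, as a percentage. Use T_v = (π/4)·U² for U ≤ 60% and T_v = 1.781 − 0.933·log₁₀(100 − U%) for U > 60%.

U ≈ 21.2 %

Drainage path length: H_d = H = 8.3 m (single drainage).
T_v = c_v·t/H_d² = 0.97×2.5/8.3² = 0.035201.
T_v = 0.035201 corresponds to the U ≤ 60% branch:
U = √(4T_v/π) = 0.2117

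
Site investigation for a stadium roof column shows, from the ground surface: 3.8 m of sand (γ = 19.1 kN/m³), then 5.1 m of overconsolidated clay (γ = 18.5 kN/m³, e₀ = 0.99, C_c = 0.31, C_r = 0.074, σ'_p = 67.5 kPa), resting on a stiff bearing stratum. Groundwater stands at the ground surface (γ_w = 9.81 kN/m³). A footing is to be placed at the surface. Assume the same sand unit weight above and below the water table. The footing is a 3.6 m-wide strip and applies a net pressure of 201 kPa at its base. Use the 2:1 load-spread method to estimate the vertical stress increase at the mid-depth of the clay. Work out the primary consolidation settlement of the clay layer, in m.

Mid-depth of clay below the ground surface: z = 3.8 + 5.1/2 = 6.35 m.
Total vertical stress at mid-clay: σ_v = 19.1×3.8 + 18.5×2.55 = 119.75 kPa.
Pore pressure: u = 9.81×(6.35 − 0) = 62.294 kPa.
Initial effective stress: σ'_0 = σ_v − u = 119.75 − 62.294 = 57.456 kPa.
Stress increase at mid-clay by the 2:1 spreading method:
Δσ = qB/(B+z) = 201×3.6/(3.6+6.35) = 72.724 kPa
Final effective stress: σ'_f = 57.456 + 72.724 = 130.18 kPa.
σ'_f = 130.18 > σ'_p = 67.5 kPa, so the stress path crosses the preconsolidation pressure — recompression up to σ'_p, then virgin compression beyond:
S_c = H/(1+e₀)·[C_r·log₁₀(σ'_p/σ'_0) + C_c·log₁₀(σ'_f/σ'_p)]
    = 5.1/1.99 × [0.074×log₁₀(67.5/57.456) + 0.31×log₁₀(130.18/67.5)]
    = 2.5628 × [0.0051777 + 0.088425] = 0.2399 m

S_c ≈ 0.24 m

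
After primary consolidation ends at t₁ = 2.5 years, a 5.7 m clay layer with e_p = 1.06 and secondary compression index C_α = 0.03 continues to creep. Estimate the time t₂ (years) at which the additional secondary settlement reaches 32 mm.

t₂ ≈ 6.07 years

S_s = C_α·H/(1+e_p)·log₁₀(t₂/t₁) ⇒ log₁₀(t₂/t₁) = S_s·(1+e_p)/(C_α·H).
log₁₀(t₂/t₁) = 0.032 × (1+1.06) / (0.03×5.7) = 0.3855
t₂ = t₁ × 10^0.3855 = 2.5 × 2.429 = 6.073 years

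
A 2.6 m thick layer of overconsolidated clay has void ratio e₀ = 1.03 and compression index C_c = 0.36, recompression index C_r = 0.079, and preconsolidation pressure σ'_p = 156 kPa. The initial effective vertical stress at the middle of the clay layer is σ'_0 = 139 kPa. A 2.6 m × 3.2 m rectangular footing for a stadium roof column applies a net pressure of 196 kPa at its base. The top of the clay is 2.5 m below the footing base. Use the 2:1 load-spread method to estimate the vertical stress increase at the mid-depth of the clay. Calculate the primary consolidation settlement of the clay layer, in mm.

Mid-depth of clay below the footing base: z = 2.5 + 2.6/2 = 3.8 m.
Stress increase at mid-clay by the 2:1 spreading method:
Δσ = qBL/((B+z)(L+z)) = 196×2.6×3.2/((2.6+3.8)(3.2+3.8)) = 36.4 kPa
Final effective stress: σ'_f = 139 + 36.4 = 175.4 kPa.
σ'_f = 175.4 > σ'_p = 156 kPa, so the stress path crosses the preconsolidation pressure — recompression up to σ'_p, then virgin compression beyond:
S_c = H/(1+e₀)·[C_r·log₁₀(σ'_p/σ'_0) + C_c·log₁₀(σ'_f/σ'_p)]
    = 2.6/2.03 × [0.079×log₁₀(156/139) + 0.36×log₁₀(175.4/156)]
    = 1.2808 × [0.0039587 + 0.018326] = 0.02854 m

S_c ≈ 28.5 mm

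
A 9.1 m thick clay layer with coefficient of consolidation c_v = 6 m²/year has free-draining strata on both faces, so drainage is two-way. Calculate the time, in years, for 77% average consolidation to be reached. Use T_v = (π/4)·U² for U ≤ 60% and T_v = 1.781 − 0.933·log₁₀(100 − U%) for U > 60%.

Drainage path length: H_d = H/2 = 4.55 m (double drainage).
U > 60%: T_v = 1.781 − 0.933·log₁₀(100 − 77) = 0.51051.
t = T_v·H_d²/c_v = 0.51051×4.55²/6 = 1.761 years.

t ≈ 1.76 years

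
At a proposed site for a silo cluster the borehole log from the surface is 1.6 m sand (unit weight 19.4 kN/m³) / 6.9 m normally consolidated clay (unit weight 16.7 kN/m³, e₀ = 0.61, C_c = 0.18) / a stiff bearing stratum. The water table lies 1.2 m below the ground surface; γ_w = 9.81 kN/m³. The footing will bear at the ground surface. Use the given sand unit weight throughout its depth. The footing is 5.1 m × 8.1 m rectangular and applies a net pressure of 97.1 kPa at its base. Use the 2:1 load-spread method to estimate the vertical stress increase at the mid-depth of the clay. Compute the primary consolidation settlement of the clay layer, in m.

Mid-depth of clay below the ground surface: z = 1.6 + 6.9/2 = 5.05 m.
Total vertical stress at mid-clay: σ_v = 19.4×1.6 + 16.7×3.45 = 88.655 kPa.
Pore pressure: u = 9.81×(5.05 − 1.2) = 37.769 kPa.
Initial effective stress: σ'_0 = σ_v − u = 88.655 − 37.769 = 50.886 kPa.
Stress increase at mid-clay by the 2:1 spreading method:
Δσ = qBL/((B+z)(L+z)) = 97.1×5.1×8.1/((5.1+5.05)(8.1+5.05)) = 30.053 kPa
Final effective stress: σ'_f = σ'_0 + Δσ = 50.886 + 30.053 = 80.939 kPa.
Normally consolidated clay, so the full stress increment lies on the virgin compression line:
S_c = C_c·H/(1+e₀)·log₁₀(σ'_f/σ'_0) = 0.18×6.9/(1+0.61)×log₁₀(80.939/50.886)
    = 0.77143 × 0.20156 = 0.1555 m

S_c ≈ 0.155 m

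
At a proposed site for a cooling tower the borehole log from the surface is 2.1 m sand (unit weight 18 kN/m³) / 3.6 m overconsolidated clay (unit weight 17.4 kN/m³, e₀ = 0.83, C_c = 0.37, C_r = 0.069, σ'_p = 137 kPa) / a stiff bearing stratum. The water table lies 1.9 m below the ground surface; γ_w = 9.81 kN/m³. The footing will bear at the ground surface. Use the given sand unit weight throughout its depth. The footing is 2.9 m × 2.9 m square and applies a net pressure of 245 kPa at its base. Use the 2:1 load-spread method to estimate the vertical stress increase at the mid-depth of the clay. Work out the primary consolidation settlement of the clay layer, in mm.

S_c ≈ 37.8 mm

Mid-depth of clay below the ground surface: z = 2.1 + 3.6/2 = 3.9 m.
Total vertical stress at mid-clay: σ_v = 18×2.1 + 17.4×1.8 = 69.12 kPa.
Pore pressure: u = 9.81×(3.9 − 1.9) = 19.62 kPa.
Initial effective stress: σ'_0 = σ_v − u = 69.12 − 19.62 = 49.5 kPa.
Stress increase at mid-clay by the 2:1 spreading method:
Δσ = qBL/((B+z)(L+z)) = 245×2.9×2.9/((2.9+3.9)(2.9+3.9)) = 44.56 kPa
Final effective stress: σ'_f = 49.5 + 44.56 = 94.06 kPa.
σ'_f = 94.06 ≤ σ'_p = 137 kPa, so the clay remains overconsolidated and only the recompression index applies:
S_c = C_r·H/(1+e₀)·log₁₀(σ'_f/σ'_0) = 0.069×3.6/1.83×log₁₀(94.06/49.5)
    = 0.13574 × 0.2788 = 0.03784 m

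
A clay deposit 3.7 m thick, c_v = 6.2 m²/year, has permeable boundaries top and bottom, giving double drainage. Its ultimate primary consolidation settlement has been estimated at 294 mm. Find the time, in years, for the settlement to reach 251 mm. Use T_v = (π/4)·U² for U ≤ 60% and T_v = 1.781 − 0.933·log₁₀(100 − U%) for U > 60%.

t ≈ 0.383 years

Drainage path length: H_d = H/2 = 1.85 m (double drainage).
U = S(t)/S_ult = 251/294 = 0.8537.
U > 60%: T_v = 1.781 − 0.933·log₁₀(100 − 85.374) = 0.69394.
t = T_v·H_d²/c_v = 0.69394×1.85²/6.2 = 0.3831 years.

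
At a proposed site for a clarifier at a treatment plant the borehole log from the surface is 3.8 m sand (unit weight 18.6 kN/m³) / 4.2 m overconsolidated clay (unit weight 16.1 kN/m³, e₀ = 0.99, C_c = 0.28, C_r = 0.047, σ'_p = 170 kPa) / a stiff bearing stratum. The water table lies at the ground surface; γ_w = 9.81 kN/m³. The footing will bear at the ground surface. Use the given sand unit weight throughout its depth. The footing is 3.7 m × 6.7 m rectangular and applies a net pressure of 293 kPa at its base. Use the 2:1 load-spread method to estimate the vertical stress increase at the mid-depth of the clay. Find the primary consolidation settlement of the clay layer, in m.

Mid-depth of clay below the ground surface: z = 3.8 + 4.2/2 = 5.9 m.
Total vertical stress at mid-clay: σ_v = 18.6×3.8 + 16.1×2.1 = 104.49 kPa.
Pore pressure: u = 9.81×(5.9 − 0) = 57.879 kPa.
Initial effective stress: σ'_0 = σ_v − u = 104.49 − 57.879 = 46.611 kPa.
Stress increase at mid-clay by the 2:1 spreading method:
Δσ = qBL/((B+z)(L+z)) = 293×3.7×6.7/((3.7+5.9)(6.7+5.9)) = 60.049 kPa
Final effective stress: σ'_f = 46.611 + 60.049 = 106.66 kPa.
σ'_f = 106.66 ≤ σ'_p = 170 kPa, so the clay remains overconsolidated and only the recompression index applies:
S_c = C_r·H/(1+e₀)·log₁₀(σ'_f/σ'_0) = 0.047×4.2/1.99×log₁₀(106.66/46.611)
    = 0.099198 × 0.35951 = 0.03566 m

S_c ≈ 0.0357 m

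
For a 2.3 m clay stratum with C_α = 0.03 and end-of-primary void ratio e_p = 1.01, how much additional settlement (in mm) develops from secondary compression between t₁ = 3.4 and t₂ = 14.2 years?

Secondary compression: S_s = C_α·H/(1+e_p)·log₁₀(t₂/t₁)
S_s = 0.03×2.3/(1+1.01)×log₁₀(14.2/3.4)
    = 0.03433 × 0.6208 = 0.02131 m

S_s ≈ 21.3 mm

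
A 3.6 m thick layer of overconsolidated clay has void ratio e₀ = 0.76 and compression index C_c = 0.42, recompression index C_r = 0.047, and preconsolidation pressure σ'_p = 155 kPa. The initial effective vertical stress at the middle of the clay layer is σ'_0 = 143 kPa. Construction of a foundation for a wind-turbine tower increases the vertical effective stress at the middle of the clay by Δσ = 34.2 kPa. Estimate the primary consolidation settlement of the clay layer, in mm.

Final effective stress: σ'_f = 143 + 34.2 = 177.2 kPa.
σ'_f = 177.2 > σ'_p = 155 kPa, so the stress path crosses the preconsolidation pressure — recompression up to σ'_p, then virgin compression beyond:
S_c = H/(1+e₀)·[C_r·log₁₀(σ'_p/σ'_0) + C_c·log₁₀(σ'_f/σ'_p)]
    = 3.6/1.76 × [0.047×log₁₀(155/143) + 0.42×log₁₀(177.2/155)]
    = 2.0455 × [0.0016448 + 0.024415] = 0.05331 m

S_c ≈ 53.3 mm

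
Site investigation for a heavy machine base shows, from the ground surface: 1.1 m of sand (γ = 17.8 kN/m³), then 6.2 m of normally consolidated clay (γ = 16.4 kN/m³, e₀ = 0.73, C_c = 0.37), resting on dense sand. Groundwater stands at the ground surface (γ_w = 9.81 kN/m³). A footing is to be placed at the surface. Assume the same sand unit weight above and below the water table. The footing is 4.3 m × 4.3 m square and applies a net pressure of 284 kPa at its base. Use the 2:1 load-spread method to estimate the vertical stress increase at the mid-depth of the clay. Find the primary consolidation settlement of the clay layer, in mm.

Mid-depth of clay below the ground surface: z = 1.1 + 6.2/2 = 4.2 m.
Total vertical stress at mid-clay: σ_v = 17.8×1.1 + 16.4×3.1 = 70.42 kPa.
Pore pressure: u = 9.81×(4.2 − 0) = 41.202 kPa.
Initial effective stress: σ'_0 = σ_v − u = 70.42 − 41.202 = 29.218 kPa.
Stress increase at mid-clay by the 2:1 spreading method:
Δσ = qBL/((B+z)(L+z)) = 284×4.3×4.3/((4.3+4.2)(4.3+4.2)) = 72.68 kPa
Final effective stress: σ'_f = σ'_0 + Δσ = 29.218 + 72.68 = 101.9 kPa.
Normally consolidated clay, so the full stress increment lies on the virgin compression line:
S_c = C_c·H/(1+e₀)·log₁₀(σ'_f/σ'_0) = 0.37×6.2/(1+0.73)×log₁₀(101.9/29.218)
    = 1.326 × 0.54252 = 0.7194 m

S_c ≈ 719 mm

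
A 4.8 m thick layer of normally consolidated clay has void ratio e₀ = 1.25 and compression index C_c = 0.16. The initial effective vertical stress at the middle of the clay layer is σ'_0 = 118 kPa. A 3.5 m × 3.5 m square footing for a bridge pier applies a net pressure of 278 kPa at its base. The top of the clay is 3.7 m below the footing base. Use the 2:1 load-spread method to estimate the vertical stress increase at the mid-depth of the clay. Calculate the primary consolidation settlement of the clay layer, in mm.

Mid-depth of clay below the footing base: z = 3.7 + 4.8/2 = 6.1 m.
Stress increase at mid-clay by the 2:1 spreading method:
Δσ = qBL/((B+z)(L+z)) = 278×3.5×3.5/((3.5+6.1)(3.5+6.1)) = 36.952 kPa
Final effective stress: σ'_f = σ'_0 + Δσ = 118 + 36.952 = 154.95 kPa.
Normally consolidated clay, so the full stress increment lies on the virgin compression line:
S_c = C_c·H/(1+e₀)·log₁₀(σ'_f/σ'_0) = 0.16×4.8/(1+1.25)×log₁₀(154.95/118)
    = 0.34133 × 0.11831 = 0.04038 m

S_c ≈ 40.4 mm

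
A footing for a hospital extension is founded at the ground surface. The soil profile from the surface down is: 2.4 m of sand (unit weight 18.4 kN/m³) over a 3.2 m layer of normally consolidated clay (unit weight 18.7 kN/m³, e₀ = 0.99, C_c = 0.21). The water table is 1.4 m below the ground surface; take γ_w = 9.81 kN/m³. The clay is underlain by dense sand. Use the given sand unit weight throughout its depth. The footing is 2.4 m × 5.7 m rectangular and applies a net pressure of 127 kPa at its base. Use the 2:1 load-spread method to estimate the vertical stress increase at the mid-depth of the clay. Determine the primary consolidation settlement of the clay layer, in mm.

Mid-depth of clay below the ground surface: z = 2.4 + 3.2/2 = 4 m.
Total vertical stress at mid-clay: σ_v = 18.4×2.4 + 18.7×1.6 = 74.08 kPa.
Pore pressure: u = 9.81×(4 − 1.4) = 25.506 kPa.
Initial effective stress: σ'_0 = σ_v − u = 74.08 − 25.506 = 48.574 kPa.
Stress increase at mid-clay by the 2:1 spreading method:
Δσ = qBL/((B+z)(L+z)) = 127×2.4×5.7/((2.4+4)(5.7+4)) = 27.986 kPa
Final effective stress: σ'_f = σ'_0 + Δσ = 48.574 + 27.986 = 76.56 kPa.
Normally consolidated clay, so the full stress increment lies on the virgin compression line:
S_c = C_c·H/(1+e₀)·log₁₀(σ'_f/σ'_0) = 0.21×3.2/(1+0.99)×log₁₀(76.56/48.574)
    = 0.33769 × 0.1976 = 0.06673 m

S_c ≈ 66.7 mm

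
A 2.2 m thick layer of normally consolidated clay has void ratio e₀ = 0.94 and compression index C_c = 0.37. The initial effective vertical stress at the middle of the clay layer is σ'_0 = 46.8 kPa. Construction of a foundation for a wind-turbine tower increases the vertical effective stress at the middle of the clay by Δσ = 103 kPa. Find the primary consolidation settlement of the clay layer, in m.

S_c ≈ 0.212 m

Final effective stress: σ'_f = σ'_0 + Δσ = 46.8 + 103 = 149.8 kPa.
Normally consolidated clay, so the full stress increment lies on the virgin compression line:
S_c = C_c·H/(1+e₀)·log₁₀(σ'_f/σ'_0) = 0.37×2.2/(1+0.94)×log₁₀(149.8/46.8)
    = 0.41959 × 0.50527 = 0.212 m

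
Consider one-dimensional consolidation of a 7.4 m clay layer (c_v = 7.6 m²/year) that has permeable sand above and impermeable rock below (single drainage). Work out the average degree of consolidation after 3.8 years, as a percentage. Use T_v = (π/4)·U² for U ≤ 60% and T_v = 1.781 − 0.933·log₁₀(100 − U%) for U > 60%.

Drainage path length: H_d = H = 7.4 m (single drainage).
T_v = c_v·t/H_d² = 7.6×3.8/7.4² = 0.52739.
T_v = 0.52739 corresponds to the U > 60% branch:
U = 1 − 10^((1.781 − T_v)/0.933)/100 = 0.7794

U ≈ 77.9 %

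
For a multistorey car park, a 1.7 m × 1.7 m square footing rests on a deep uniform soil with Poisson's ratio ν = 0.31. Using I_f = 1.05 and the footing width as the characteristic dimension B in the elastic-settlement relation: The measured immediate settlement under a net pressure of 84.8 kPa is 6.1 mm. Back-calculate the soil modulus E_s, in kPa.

S_e = q·B·(1−ν²)/E_s · I_f  ⇒  E_s = q·B·(1−ν²)·I_f / S_e.
E_s = 84.8 × 1.7 × 0.9039 × 1.05 / 0.0061 = 22430 kPa

E_s ≈ 22400 kPa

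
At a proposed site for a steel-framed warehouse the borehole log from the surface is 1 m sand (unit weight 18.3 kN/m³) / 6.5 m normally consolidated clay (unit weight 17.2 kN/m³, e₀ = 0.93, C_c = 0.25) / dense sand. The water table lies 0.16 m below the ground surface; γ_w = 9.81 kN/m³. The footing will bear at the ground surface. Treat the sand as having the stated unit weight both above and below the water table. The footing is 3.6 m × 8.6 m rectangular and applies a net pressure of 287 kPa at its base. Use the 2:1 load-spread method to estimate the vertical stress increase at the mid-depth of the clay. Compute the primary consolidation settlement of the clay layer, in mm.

S_c ≈ 467 mm

Mid-depth of clay below the ground surface: z = 1 + 6.5/2 = 4.25 m.
Total vertical stress at mid-clay: σ_v = 18.3×1 + 17.2×3.25 = 74.2 kPa.
Pore pressure: u = 9.81×(4.25 − 0.16) = 40.123 kPa.
Initial effective stress: σ'_0 = σ_v − u = 74.2 − 40.123 = 34.077 kPa.
Stress increase at mid-clay by the 2:1 spreading method:
Δσ = qBL/((B+z)(L+z)) = 287×3.6×8.6/((3.6+4.25)(8.6+4.25)) = 88.087 kPa
Final effective stress: σ'_f = σ'_0 + Δσ = 34.077 + 88.087 = 122.16 kPa.
Normally consolidated clay, so the full stress increment lies on the virgin compression line:
S_c = C_c·H/(1+e₀)·log₁₀(σ'_f/σ'_0) = 0.25×6.5/(1+0.93)×log₁₀(122.16/34.077)
    = 0.84197 × 0.55447 = 0.4668 m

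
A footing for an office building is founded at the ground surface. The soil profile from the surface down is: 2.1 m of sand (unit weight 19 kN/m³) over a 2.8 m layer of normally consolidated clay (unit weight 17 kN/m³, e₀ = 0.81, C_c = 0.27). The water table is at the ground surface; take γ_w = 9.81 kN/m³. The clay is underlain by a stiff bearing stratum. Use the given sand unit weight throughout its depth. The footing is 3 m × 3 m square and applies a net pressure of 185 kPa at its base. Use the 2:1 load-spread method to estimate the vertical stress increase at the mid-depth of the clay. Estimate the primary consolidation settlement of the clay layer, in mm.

S_c ≈ 154 mm

Mid-depth of clay below the ground surface: z = 2.1 + 2.8/2 = 3.5 m.
Total vertical stress at mid-clay: σ_v = 19×2.1 + 17×1.4 = 63.7 kPa.
Pore pressure: u = 9.81×(3.5 − 0) = 34.335 kPa.
Initial effective stress: σ'_0 = σ_v − u = 63.7 − 34.335 = 29.365 kPa.
Stress increase at mid-clay by the 2:1 spreading method:
Δσ = qBL/((B+z)(L+z)) = 185×3×3/((3+3.5)(3+3.5)) = 39.408 kPa
Final effective stress: σ'_f = σ'_0 + Δσ = 29.365 + 39.408 = 68.773 kPa.
Normally consolidated clay, so the full stress increment lies on the virgin compression line:
S_c = C_c·H/(1+e₀)·log₁₀(σ'_f/σ'_0) = 0.27×2.8/(1+0.81)×log₁₀(68.773/29.365)
    = 0.41768 × 0.36959 = 0.1544 m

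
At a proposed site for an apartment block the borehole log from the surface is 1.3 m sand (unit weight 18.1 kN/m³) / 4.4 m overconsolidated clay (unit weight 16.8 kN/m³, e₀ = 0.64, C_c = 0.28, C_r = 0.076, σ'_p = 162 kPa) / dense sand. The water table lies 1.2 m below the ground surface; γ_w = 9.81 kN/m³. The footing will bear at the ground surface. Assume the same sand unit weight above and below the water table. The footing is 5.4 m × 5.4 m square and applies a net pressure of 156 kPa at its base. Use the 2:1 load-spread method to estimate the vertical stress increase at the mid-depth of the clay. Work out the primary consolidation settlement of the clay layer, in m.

S_c ≈ 0.0816 m

Mid-depth of clay below the ground surface: z = 1.3 + 4.4/2 = 3.5 m.
Total vertical stress at mid-clay: σ_v = 18.1×1.3 + 16.8×2.2 = 60.49 kPa.
Pore pressure: u = 9.81×(3.5 − 1.2) = 22.563 kPa.
Initial effective stress: σ'_0 = σ_v − u = 60.49 − 22.563 = 37.927 kPa.
Stress increase at mid-clay by the 2:1 spreading method:
Δσ = qBL/((B+z)(L+z)) = 156×5.4×5.4/((5.4+3.5)(5.4+3.5)) = 57.429 kPa
Final effective stress: σ'_f = 37.927 + 57.429 = 95.356 kPa.
σ'_f = 95.356 ≤ σ'_p = 162 kPa, so the clay remains overconsolidated and only the recompression index applies:
S_c = C_r·H/(1+e₀)·log₁₀(σ'_f/σ'_0) = 0.076×4.4/1.64×log₁₀(95.356/37.927)
    = 0.2039 × 0.4004 = 0.08164 m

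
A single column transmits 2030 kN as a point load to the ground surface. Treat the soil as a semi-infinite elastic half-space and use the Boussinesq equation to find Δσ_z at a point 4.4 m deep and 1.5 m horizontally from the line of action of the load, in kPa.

Δσ_z ≈ 38 kPa

Boussinesq vertical stress below a point load on an elastic half-space:
Δσ_z = 3P/(2πz²) · [1 + (r/z)²]^(−5/2)
r/z = 1.5/4.4 = 0.34091; [1+(r/z)²]^(−5/2) = 0.75967.
Δσ_z = 3×2030/(2π×4.4²) × 0.75967 = 50.065 × 0.75967 = 38.03 kPa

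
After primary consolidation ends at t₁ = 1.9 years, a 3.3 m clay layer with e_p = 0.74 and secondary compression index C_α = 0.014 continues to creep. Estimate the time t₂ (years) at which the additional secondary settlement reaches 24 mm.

t₂ ≈ 15.2 years

S_s = C_α·H/(1+e_p)·log₁₀(t₂/t₁) ⇒ log₁₀(t₂/t₁) = S_s·(1+e_p)/(C_α·H).
log₁₀(t₂/t₁) = 0.024 × (1+0.74) / (0.014×3.3) = 0.9039
t₂ = t₁ × 10^0.9039 = 1.9 × 8.015 = 15.23 years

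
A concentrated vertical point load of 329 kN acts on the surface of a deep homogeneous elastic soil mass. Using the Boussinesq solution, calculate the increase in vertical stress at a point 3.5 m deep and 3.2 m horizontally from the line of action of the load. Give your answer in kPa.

Δσ_z ≈ 2.81 kPa

Boussinesq vertical stress below a point load on an elastic half-space:
Δσ_z = 3P/(2πz²) · [1 + (r/z)²]^(−5/2)
r/z = 3.2/3.5 = 0.91429; [1+(r/z)²]^(−5/2) = 0.21896.
Δσ_z = 3×329/(2π×3.5²) × 0.21896 = 12.823 × 0.21896 = 2.808 kPa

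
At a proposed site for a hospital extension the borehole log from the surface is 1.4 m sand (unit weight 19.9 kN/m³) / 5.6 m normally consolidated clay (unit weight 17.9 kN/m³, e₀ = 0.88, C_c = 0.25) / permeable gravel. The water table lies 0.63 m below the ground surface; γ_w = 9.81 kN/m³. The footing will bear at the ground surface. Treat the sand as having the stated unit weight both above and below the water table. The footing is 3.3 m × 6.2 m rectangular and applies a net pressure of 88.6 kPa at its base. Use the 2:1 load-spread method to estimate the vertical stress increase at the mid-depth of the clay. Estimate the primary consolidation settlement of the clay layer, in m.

Mid-depth of clay below the ground surface: z = 1.4 + 5.6/2 = 4.2 m.
Total vertical stress at mid-clay: σ_v = 19.9×1.4 + 17.9×2.8 = 77.98 kPa.
Pore pressure: u = 9.81×(4.2 − 0.63) = 35.022 kPa.
Initial effective stress: σ'_0 = σ_v − u = 77.98 − 35.022 = 42.958 kPa.
Stress increase at mid-clay by the 2:1 spreading method:
Δσ = qBL/((B+z)(L+z)) = 88.6×3.3×6.2/((3.3+4.2)(6.2+4.2)) = 23.24 kPa
Final effective stress: σ'_f = σ'_0 + Δσ = 42.958 + 23.24 = 66.198 kPa.
Normally consolidated clay, so the full stress increment lies on the virgin compression line:
S_c = C_c·H/(1+e₀)·log₁₀(σ'_f/σ'_0) = 0.25×5.6/(1+0.88)×log₁₀(66.198/42.958)
    = 0.74468 × 0.1878 = 0.1399 m

S_c ≈ 0.14 m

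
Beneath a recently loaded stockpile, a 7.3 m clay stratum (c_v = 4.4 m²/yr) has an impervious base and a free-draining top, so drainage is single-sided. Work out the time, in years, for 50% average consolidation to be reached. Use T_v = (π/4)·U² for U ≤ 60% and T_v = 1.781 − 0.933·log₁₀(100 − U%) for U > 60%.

Drainage path length: H_d = H = 7.3 m (single drainage).
U ≤ 60%: T_v = (π/4)·U² = (π/4)×0.5² = 0.19635.
t = T_v·H_d²/c_v = 0.19635×7.3²/4.4 = 2.378 years.

t ≈ 2.38 years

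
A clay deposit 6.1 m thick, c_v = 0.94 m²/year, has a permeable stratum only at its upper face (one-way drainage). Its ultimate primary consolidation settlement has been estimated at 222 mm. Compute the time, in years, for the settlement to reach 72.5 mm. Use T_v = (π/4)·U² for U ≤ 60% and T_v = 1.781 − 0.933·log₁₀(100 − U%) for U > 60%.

t ≈ 3.32 years

Drainage path length: H_d = H = 6.1 m (single drainage).
U = S(t)/S_ult = 72.5/222 = 0.3266.
U ≤ 60%: T_v = (π/4)·U² = (π/4)×0.32658² = 0.083764.
t = T_v·H_d²/c_v = 0.083764×6.1²/0.94 = 3.316 years.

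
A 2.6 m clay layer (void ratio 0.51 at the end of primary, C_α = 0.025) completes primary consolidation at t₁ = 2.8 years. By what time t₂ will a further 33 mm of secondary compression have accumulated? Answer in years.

S_s = C_α·H/(1+e_p)·log₁₀(t₂/t₁) ⇒ log₁₀(t₂/t₁) = S_s·(1+e_p)/(C_α·H).
log₁₀(t₂/t₁) = 0.033 × (1+0.51) / (0.025×2.6) = 0.7666
t₂ = t₁ × 10^0.7666 = 2.8 × 5.843 = 16.36 years

t₂ ≈ 16.4 years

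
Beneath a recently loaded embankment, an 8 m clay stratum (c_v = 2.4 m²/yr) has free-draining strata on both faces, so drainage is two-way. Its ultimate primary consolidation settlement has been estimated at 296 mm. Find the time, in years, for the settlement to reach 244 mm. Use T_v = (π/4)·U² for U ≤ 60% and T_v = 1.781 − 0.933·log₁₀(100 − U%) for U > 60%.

Drainage path length: H_d = H/2 = 4 m (double drainage).
U = S(t)/S_ult = 244/296 = 0.8243.
U > 60%: T_v = 1.781 − 0.933·log₁₀(100 − 82.432) = 0.61968.
t = T_v·H_d²/c_v = 0.61968×4²/2.4 = 4.131 years.

t ≈ 4.13 years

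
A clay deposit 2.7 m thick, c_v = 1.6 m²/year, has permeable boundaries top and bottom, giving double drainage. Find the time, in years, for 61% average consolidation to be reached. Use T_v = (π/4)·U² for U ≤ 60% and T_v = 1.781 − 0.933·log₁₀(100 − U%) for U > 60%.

t ≈ 0.338 years

Drainage path length: H_d = H/2 = 1.35 m (double drainage).
U > 60%: T_v = 1.781 − 0.933·log₁₀(100 − 61) = 0.29654.
t = T_v·H_d²/c_v = 0.29654×1.35²/1.6 = 0.3378 years.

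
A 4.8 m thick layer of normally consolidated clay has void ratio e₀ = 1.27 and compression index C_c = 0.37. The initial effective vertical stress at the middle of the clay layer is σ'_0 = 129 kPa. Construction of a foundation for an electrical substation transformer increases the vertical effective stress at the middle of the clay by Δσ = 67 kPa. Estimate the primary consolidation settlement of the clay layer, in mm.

Final effective stress: σ'_f = σ'_0 + Δσ = 129 + 67 = 196 kPa.
Normally consolidated clay, so the full stress increment lies on the virgin compression line:
S_c = C_c·H/(1+e₀)·log₁₀(σ'_f/σ'_0) = 0.37×4.8/(1+1.27)×log₁₀(196/129)
    = 0.78238 × 0.18167 = 0.1421 m

S_c ≈ 142 mm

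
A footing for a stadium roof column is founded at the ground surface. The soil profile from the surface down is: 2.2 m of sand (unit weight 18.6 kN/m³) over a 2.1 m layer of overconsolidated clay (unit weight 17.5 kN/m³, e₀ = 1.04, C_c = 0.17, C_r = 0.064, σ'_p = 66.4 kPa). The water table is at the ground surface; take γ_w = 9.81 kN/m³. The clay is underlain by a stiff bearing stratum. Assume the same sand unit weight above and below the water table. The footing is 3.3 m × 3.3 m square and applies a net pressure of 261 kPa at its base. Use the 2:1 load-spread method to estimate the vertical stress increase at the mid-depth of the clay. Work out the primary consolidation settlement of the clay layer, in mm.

Mid-depth of clay below the ground surface: z = 2.2 + 2.1/2 = 3.25 m.
Total vertical stress at mid-clay: σ_v = 18.6×2.2 + 17.5×1.05 = 59.295 kPa.
Pore pressure: u = 9.81×(3.25 − 0) = 31.883 kPa.
Initial effective stress: σ'_0 = σ_v − u = 59.295 − 31.883 = 27.412 kPa.
Stress increase at mid-clay by the 2:1 spreading method:
Δσ = qBL/((B+z)(L+z)) = 261×3.3×3.3/((3.3+3.25)(3.3+3.25)) = 66.25 kPa
Final effective stress: σ'_f = 27.412 + 66.25 = 93.662 kPa.
σ'_f = 93.662 > σ'_p = 66.4 kPa, so the stress path crosses the preconsolidation pressure — recompression up to σ'_p, then virgin compression beyond:
S_c = H/(1+e₀)·[C_r·log₁₀(σ'_p/σ'_0) + C_c·log₁₀(σ'_f/σ'_p)]
    = 2.1/2.04 × [0.064×log₁₀(66.4/27.412) + 0.17×log₁₀(93.662/66.4)]
    = 1.0294 × [0.024591 + 0.025397] = 0.05146 m

S_c ≈ 51.5 mm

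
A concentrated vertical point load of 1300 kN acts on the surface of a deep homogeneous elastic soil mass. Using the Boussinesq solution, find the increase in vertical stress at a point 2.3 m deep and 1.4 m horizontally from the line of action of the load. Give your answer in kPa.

Δσ_z ≈ 53.4 kPa

Boussinesq vertical stress below a point load on an elastic half-space:
Δσ_z = 3P/(2πz²) · [1 + (r/z)²]^(−5/2)
r/z = 1.4/2.3 = 0.6087; [1+(r/z)²]^(−5/2) = 0.45477.
Δσ_z = 3×1300/(2π×2.3²) × 0.45477 = 117.34 × 0.45477 = 53.36 kPa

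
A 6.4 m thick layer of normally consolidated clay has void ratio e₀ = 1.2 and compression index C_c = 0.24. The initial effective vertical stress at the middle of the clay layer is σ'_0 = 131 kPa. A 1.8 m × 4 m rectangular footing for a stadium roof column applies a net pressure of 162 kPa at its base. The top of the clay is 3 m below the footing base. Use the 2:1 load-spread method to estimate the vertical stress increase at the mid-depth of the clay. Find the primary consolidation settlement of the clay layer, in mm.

Mid-depth of clay below the footing base: z = 3 + 6.4/2 = 6.2 m.
Stress increase at mid-clay by the 2:1 spreading method:
Δσ = qBL/((B+z)(L+z)) = 162×1.8×4/((1.8+6.2)(4+6.2)) = 14.294 kPa
Final effective stress: σ'_f = σ'_0 + Δσ = 131 + 14.294 = 145.29 kPa.
Normally consolidated clay, so the full stress increment lies on the virgin compression line:
S_c = C_c·H/(1+e₀)·log₁₀(σ'_f/σ'_0) = 0.24×6.4/(1+1.2)×log₁₀(145.29/131)
    = 0.69818 × 0.044964 = 0.03139 m

S_c ≈ 31.4 mm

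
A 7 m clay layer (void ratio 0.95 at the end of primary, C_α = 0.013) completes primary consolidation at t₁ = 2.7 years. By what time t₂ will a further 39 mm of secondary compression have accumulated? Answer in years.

S_s = C_α·H/(1+e_p)·log₁₀(t₂/t₁) ⇒ log₁₀(t₂/t₁) = S_s·(1+e_p)/(C_α·H).
log₁₀(t₂/t₁) = 0.039 × (1+0.95) / (0.013×7) = 0.8357
t₂ = t₁ × 10^0.8357 = 2.7 × 6.85 = 18.5 years

t₂ ≈ 18.5 years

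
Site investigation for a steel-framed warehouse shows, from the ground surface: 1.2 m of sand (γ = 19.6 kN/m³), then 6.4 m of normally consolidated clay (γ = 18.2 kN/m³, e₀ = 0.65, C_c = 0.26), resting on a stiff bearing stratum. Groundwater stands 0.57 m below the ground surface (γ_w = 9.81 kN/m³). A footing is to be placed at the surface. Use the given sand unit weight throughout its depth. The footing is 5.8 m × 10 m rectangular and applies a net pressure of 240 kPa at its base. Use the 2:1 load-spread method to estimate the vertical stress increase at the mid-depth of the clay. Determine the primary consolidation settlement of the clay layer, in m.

Mid-depth of clay below the ground surface: z = 1.2 + 6.4/2 = 4.4 m.
Total vertical stress at mid-clay: σ_v = 19.6×1.2 + 18.2×3.2 = 81.76 kPa.
Pore pressure: u = 9.81×(4.4 − 0.57) = 37.572 kPa.
Initial effective stress: σ'_0 = σ_v − u = 81.76 − 37.572 = 44.188 kPa.
Stress increase at mid-clay by the 2:1 spreading method:
Δσ = qBL/((B+z)(L+z)) = 240×5.8×10/((5.8+4.4)(10+4.4)) = 94.771 kPa
Final effective stress: σ'_f = σ'_0 + Δσ = 44.188 + 94.771 = 138.96 kPa.
Normally consolidated clay, so the full stress increment lies on the virgin compression line:
S_c = C_c·H/(1+e₀)·log₁₀(σ'_f/σ'_0) = 0.26×6.4/(1+0.65)×log₁₀(138.96/44.188)
    = 1.0085 × 0.49759 = 0.5018 m

S_c ≈ 0.502 m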